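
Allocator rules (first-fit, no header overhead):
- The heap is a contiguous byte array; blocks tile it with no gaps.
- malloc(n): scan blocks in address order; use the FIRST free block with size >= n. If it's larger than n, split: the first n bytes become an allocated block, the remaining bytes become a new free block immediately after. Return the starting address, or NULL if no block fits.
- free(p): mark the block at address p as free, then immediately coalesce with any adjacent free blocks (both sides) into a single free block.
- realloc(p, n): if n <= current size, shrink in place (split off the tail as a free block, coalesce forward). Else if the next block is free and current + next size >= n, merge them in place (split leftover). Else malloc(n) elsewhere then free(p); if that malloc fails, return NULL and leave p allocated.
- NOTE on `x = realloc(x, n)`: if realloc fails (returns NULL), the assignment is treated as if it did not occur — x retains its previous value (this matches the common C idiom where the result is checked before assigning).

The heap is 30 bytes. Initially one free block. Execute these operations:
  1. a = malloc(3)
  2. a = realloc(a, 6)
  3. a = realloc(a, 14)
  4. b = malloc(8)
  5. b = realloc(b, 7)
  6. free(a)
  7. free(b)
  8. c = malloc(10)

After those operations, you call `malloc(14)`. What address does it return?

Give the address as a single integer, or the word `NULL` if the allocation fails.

Op 1: a = malloc(3) -> a = 0; heap: [0-2 ALLOC][3-29 FREE]
Op 2: a = realloc(a, 6) -> a = 0; heap: [0-5 ALLOC][6-29 FREE]
Op 3: a = realloc(a, 14) -> a = 0; heap: [0-13 ALLOC][14-29 FREE]
Op 4: b = malloc(8) -> b = 14; heap: [0-13 ALLOC][14-21 ALLOC][22-29 FREE]
Op 5: b = realloc(b, 7) -> b = 14; heap: [0-13 ALLOC][14-20 ALLOC][21-29 FREE]
Op 6: free(a) -> (freed a); heap: [0-13 FREE][14-20 ALLOC][21-29 FREE]
Op 7: free(b) -> (freed b); heap: [0-29 FREE]
Op 8: c = malloc(10) -> c = 0; heap: [0-9 ALLOC][10-29 FREE]
malloc(14): first-fit scan over [0-9 ALLOC][10-29 FREE] -> 10

Answer: 10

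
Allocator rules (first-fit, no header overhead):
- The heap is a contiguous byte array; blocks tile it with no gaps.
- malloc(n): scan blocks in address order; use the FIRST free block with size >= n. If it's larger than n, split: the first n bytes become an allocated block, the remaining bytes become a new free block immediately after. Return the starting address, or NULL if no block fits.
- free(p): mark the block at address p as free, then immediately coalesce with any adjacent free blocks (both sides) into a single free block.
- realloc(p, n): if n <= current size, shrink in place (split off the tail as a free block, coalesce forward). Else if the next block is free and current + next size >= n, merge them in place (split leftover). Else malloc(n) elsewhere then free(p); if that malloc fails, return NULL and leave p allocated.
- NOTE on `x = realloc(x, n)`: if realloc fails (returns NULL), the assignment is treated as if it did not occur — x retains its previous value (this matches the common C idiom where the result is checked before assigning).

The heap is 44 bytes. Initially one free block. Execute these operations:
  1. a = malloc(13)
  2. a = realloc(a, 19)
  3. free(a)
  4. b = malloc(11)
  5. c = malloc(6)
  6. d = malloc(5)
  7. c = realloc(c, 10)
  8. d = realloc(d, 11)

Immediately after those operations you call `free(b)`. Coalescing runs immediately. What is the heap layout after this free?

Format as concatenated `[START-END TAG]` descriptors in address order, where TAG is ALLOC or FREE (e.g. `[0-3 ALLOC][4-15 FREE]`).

Op 1: a = malloc(13) -> a = 0; heap: [0-12 ALLOC][13-43 FREE]
Op 2: a = realloc(a, 19) -> a = 0; heap: [0-18 ALLOC][19-43 FREE]
Op 3: free(a) -> (freed a); heap: [0-43 FREE]
Op 4: b = malloc(11) -> b = 0; heap: [0-10 ALLOC][11-43 FREE]
Op 5: c = malloc(6) -> c = 11; heap: [0-10 ALLOC][11-16 ALLOC][17-43 FREE]
Op 6: d = malloc(5) -> d = 17; heap: [0-10 ALLOC][11-16 ALLOC][17-21 ALLOC][22-43 FREE]
Op 7: c = realloc(c, 10) -> c = 22; heap: [0-10 ALLOC][11-16 FREE][17-21 ALLOC][22-31 ALLOC][32-43 FREE]
Op 8: d = realloc(d, 11) -> d = 32; heap: [0-10 ALLOC][11-21 FREE][22-31 ALLOC][32-42 ALLOC][43-43 FREE]
free(b): b = 0 -> block [0-10 ALLOC]; mark free, coalesce with adjacent free neighbors -> [0-21 FREE][22-31 ALLOC][32-42 ALLOC][43-43 FREE]

Answer: [0-21 FREE][22-31 ALLOC][32-42 ALLOC][43-43 FREE]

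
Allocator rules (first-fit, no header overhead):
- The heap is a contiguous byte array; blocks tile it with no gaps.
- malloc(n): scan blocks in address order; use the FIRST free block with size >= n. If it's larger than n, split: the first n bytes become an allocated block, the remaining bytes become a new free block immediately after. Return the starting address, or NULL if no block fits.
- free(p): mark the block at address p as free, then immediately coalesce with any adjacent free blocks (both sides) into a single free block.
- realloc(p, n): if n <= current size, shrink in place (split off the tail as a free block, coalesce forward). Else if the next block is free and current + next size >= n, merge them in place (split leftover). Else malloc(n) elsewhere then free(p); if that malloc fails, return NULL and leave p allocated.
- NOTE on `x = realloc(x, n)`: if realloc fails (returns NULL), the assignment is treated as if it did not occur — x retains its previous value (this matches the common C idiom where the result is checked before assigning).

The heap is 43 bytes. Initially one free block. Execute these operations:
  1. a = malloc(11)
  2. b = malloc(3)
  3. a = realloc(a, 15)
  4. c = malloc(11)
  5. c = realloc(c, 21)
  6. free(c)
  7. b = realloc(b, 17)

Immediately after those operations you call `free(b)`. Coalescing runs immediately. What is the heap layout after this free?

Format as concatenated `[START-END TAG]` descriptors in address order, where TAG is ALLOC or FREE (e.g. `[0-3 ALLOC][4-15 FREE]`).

Answer: [0-13 FREE][14-28 ALLOC][29-42 FREE]

Derivation:
Op 1: a = malloc(11) -> a = 0; heap: [0-10 ALLOC][11-42 FREE]
Op 2: b = malloc(3) -> b = 11; heap: [0-10 ALLOC][11-13 ALLOC][14-42 FREE]
Op 3: a = realloc(a, 15) -> a = 14; heap: [0-10 FREE][11-13 ALLOC][14-28 ALLOC][29-42 FREE]
Op 4: c = malloc(11) -> c = 0; heap: [0-10 ALLOC][11-13 ALLOC][14-28 ALLOC][29-42 FREE]
Op 5: c = realloc(c, 21) -> NULL (c unchanged); heap: [0-10 ALLOC][11-13 ALLOC][14-28 ALLOC][29-42 FREE]
Op 6: free(c) -> (freed c); heap: [0-10 FREE][11-13 ALLOC][14-28 ALLOC][29-42 FREE]
Op 7: b = realloc(b, 17) -> NULL (b unchanged); heap: [0-10 FREE][11-13 ALLOC][14-28 ALLOC][29-42 FREE]
free(b): b = 11 -> block [11-13 ALLOC]; mark free, coalesce with adjacent free neighbors -> [0-13 FREE][14-28 ALLOC][29-42 FREE]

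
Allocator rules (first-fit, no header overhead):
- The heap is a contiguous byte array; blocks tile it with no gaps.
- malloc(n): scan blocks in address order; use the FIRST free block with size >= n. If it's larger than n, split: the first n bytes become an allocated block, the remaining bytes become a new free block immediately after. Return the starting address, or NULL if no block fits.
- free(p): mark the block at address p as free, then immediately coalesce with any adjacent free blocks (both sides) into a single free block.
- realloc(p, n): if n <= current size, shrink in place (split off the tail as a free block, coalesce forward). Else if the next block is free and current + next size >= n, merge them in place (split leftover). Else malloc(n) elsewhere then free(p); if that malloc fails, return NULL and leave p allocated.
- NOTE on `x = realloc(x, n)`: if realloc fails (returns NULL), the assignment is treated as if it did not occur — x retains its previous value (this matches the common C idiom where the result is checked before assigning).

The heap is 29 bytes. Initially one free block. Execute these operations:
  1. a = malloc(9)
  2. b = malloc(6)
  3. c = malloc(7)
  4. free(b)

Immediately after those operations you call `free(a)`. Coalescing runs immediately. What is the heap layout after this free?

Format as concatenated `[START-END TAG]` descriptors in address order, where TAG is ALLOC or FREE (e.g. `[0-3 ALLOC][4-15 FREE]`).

Op 1: a = malloc(9) -> a = 0; heap: [0-8 ALLOC][9-28 FREE]
Op 2: b = malloc(6) -> b = 9; heap: [0-8 ALLOC][9-14 ALLOC][15-28 FREE]
Op 3: c = malloc(7) -> c = 15; heap: [0-8 ALLOC][9-14 ALLOC][15-21 ALLOC][22-28 FREE]
Op 4: free(b) -> (freed b); heap: [0-8 ALLOC][9-14 FREE][15-21 ALLOC][22-28 FREE]
free(a): a = 0 -> block [0-8 ALLOC]; mark free, coalesce with adjacent free neighbors -> [0-14 FREE][15-21 ALLOC][22-28 FREE]

Answer: [0-14 FREE][15-21 ALLOC][22-28 FREE]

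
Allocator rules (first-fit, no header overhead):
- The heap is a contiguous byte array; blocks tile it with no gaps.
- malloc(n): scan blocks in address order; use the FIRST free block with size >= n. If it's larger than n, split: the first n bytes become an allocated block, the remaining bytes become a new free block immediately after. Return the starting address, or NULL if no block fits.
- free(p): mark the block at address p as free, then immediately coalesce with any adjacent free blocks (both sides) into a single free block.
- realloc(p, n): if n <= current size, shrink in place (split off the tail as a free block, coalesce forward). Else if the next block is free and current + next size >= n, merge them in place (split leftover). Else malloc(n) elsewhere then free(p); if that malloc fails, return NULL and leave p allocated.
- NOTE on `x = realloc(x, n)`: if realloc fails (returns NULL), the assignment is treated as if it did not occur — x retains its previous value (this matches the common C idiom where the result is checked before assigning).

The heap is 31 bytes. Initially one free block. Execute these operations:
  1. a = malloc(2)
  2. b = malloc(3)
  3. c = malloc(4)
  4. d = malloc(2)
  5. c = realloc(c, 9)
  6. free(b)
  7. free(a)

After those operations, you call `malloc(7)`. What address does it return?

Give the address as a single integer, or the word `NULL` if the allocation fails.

Op 1: a = malloc(2) -> a = 0; heap: [0-1 ALLOC][2-30 FREE]
Op 2: b = malloc(3) -> b = 2; heap: [0-1 ALLOC][2-4 ALLOC][5-30 FREE]
Op 3: c = malloc(4) -> c = 5; heap: [0-1 ALLOC][2-4 ALLOC][5-8 ALLOC][9-30 FREE]
Op 4: d = malloc(2) -> d = 9; heap: [0-1 ALLOC][2-4 ALLOC][5-8 ALLOC][9-10 ALLOC][11-30 FREE]
Op 5: c = realloc(c, 9) -> c = 11; heap: [0-1 ALLOC][2-4 ALLOC][5-8 FREE][9-10 ALLOC][11-19 ALLOC][20-30 FREE]
Op 6: free(b) -> (freed b); heap: [0-1 ALLOC][2-8 FREE][9-10 ALLOC][11-19 ALLOC][20-30 FREE]
Op 7: free(a) -> (freed a); heap: [0-8 FREE][9-10 ALLOC][11-19 ALLOC][20-30 FREE]
malloc(7): first-fit scan over [0-8 FREE][9-10 ALLOC][11-19 ALLOC][20-30 FREE] -> 0

Answer: 0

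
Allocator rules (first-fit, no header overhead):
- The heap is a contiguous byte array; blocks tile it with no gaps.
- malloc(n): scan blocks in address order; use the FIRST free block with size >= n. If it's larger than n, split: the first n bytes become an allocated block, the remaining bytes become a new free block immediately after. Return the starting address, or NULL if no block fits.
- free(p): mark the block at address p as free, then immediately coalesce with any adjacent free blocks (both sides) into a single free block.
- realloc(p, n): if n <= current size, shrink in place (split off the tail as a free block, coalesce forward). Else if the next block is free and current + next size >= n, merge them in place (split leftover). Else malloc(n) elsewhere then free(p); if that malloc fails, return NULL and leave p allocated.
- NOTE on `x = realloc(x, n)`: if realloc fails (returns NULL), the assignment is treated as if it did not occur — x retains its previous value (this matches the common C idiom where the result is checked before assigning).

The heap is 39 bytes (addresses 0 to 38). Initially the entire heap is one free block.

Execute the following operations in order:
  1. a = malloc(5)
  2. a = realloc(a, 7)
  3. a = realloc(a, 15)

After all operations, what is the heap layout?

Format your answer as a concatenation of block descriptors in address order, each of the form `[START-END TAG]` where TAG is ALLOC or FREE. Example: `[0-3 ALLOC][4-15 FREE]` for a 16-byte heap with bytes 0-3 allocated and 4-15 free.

Answer: [0-14 ALLOC][15-38 FREE]

Derivation:
Op 1: a = malloc(5) -> a = 0; heap: [0-4 ALLOC][5-38 FREE]
Op 2: a = realloc(a, 7) -> a = 0; heap: [0-6 ALLOC][7-38 FREE]
Op 3: a = realloc(a, 15) -> a = 0; heap: [0-14 ALLOC][15-38 FREE]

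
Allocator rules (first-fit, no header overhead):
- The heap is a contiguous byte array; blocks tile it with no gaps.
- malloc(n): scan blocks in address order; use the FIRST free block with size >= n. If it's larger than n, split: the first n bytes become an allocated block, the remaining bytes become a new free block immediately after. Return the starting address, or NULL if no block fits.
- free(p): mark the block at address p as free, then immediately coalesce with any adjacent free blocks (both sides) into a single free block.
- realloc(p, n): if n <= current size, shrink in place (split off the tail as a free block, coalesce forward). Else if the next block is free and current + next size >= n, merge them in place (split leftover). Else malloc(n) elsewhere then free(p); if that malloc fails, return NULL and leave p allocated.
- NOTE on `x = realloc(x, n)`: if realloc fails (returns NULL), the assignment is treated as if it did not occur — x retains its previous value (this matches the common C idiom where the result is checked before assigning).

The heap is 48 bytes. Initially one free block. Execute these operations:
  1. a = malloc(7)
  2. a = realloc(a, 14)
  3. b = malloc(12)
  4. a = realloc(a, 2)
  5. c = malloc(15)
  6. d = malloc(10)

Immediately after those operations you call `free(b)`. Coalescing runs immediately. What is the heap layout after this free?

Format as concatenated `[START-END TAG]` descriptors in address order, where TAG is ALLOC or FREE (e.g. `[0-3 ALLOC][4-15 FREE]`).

Op 1: a = malloc(7) -> a = 0; heap: [0-6 ALLOC][7-47 FREE]
Op 2: a = realloc(a, 14) -> a = 0; heap: [0-13 ALLOC][14-47 FREE]
Op 3: b = malloc(12) -> b = 14; heap: [0-13 ALLOC][14-25 ALLOC][26-47 FREE]
Op 4: a = realloc(a, 2) -> a = 0; heap: [0-1 ALLOC][2-13 FREE][14-25 ALLOC][26-47 FREE]
Op 5: c = malloc(15) -> c = 26; heap: [0-1 ALLOC][2-13 FREE][14-25 ALLOC][26-40 ALLOC][41-47 FREE]
Op 6: d = malloc(10) -> d = 2; heap: [0-1 ALLOC][2-11 ALLOC][12-13 FREE][14-25 ALLOC][26-40 ALLOC][41-47 FREE]
free(b): b = 14 -> block [14-25 ALLOC]; mark free, coalesce with adjacent free neighbors -> [0-1 ALLOC][2-11 ALLOC][12-25 FREE][26-40 ALLOC][41-47 FREE]

Answer: [0-1 ALLOC][2-11 ALLOC][12-25 FREE][26-40 ALLOC][41-47 FREE]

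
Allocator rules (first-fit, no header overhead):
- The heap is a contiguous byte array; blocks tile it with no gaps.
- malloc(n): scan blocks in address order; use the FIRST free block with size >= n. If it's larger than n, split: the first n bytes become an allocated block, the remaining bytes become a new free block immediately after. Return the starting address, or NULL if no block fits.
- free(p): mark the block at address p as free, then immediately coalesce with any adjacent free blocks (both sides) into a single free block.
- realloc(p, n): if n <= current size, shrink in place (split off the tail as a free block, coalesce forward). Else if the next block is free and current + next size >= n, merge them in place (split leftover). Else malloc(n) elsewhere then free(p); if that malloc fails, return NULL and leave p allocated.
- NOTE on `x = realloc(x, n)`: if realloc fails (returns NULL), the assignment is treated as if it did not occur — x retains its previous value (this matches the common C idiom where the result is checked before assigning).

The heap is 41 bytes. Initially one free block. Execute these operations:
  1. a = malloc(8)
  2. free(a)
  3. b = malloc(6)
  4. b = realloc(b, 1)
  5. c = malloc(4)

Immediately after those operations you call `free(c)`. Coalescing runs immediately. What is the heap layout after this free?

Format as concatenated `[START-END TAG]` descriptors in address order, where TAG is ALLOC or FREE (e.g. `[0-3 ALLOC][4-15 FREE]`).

Answer: [0-0 ALLOC][1-40 FREE]

Derivation:
Op 1: a = malloc(8) -> a = 0; heap: [0-7 ALLOC][8-40 FREE]
Op 2: free(a) -> (freed a); heap: [0-40 FREE]
Op 3: b = malloc(6) -> b = 0; heap: [0-5 ALLOC][6-40 FREE]
Op 4: b = realloc(b, 1) -> b = 0; heap: [0-0 ALLOC][1-40 FREE]
Op 5: c = malloc(4) -> c = 1; heap: [0-0 ALLOC][1-4 ALLOC][5-40 FREE]
free(c): c = 1 -> block [1-4 ALLOC]; mark free, coalesce with adjacent free neighbors -> [0-0 ALLOC][1-40 FREE]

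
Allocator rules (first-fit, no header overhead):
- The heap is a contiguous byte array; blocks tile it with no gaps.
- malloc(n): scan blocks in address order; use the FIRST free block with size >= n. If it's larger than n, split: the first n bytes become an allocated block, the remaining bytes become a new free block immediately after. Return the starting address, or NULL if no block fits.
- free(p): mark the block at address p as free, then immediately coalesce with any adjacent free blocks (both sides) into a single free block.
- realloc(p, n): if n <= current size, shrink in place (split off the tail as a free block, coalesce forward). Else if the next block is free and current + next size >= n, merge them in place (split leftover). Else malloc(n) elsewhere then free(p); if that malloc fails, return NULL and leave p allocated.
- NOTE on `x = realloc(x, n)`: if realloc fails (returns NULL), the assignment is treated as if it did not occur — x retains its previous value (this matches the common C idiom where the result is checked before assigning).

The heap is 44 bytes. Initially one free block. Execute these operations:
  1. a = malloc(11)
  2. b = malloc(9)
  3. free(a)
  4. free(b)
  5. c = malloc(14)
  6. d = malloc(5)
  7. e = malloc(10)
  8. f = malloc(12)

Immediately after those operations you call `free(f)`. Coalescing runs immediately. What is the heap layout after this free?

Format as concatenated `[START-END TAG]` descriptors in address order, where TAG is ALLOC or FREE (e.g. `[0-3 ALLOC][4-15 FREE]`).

Answer: [0-13 ALLOC][14-18 ALLOC][19-28 ALLOC][29-43 FREE]

Derivation:
Op 1: a = malloc(11) -> a = 0; heap: [0-10 ALLOC][11-43 FREE]
Op 2: b = malloc(9) -> b = 11; heap: [0-10 ALLOC][11-19 ALLOC][20-43 FREE]
Op 3: free(a) -> (freed a); heap: [0-10 FREE][11-19 ALLOC][20-43 FREE]
Op 4: free(b) -> (freed b); heap: [0-43 FREE]
Op 5: c = malloc(14) -> c = 0; heap: [0-13 ALLOC][14-43 FREE]
Op 6: d = malloc(5) -> d = 14; heap: [0-13 ALLOC][14-18 ALLOC][19-43 FREE]
Op 7: e = malloc(10) -> e = 19; heap: [0-13 ALLOC][14-18 ALLOC][19-28 ALLOC][29-43 FREE]
Op 8: f = malloc(12) -> f = 29; heap: [0-13 ALLOC][14-18 ALLOC][19-28 ALLOC][29-40 ALLOC][41-43 FREE]
free(f): f = 29 -> block [29-40 ALLOC]; mark free, coalesce with adjacent free neighbors -> [0-13 ALLOC][14-18 ALLOC][19-28 ALLOC][29-43 FREE]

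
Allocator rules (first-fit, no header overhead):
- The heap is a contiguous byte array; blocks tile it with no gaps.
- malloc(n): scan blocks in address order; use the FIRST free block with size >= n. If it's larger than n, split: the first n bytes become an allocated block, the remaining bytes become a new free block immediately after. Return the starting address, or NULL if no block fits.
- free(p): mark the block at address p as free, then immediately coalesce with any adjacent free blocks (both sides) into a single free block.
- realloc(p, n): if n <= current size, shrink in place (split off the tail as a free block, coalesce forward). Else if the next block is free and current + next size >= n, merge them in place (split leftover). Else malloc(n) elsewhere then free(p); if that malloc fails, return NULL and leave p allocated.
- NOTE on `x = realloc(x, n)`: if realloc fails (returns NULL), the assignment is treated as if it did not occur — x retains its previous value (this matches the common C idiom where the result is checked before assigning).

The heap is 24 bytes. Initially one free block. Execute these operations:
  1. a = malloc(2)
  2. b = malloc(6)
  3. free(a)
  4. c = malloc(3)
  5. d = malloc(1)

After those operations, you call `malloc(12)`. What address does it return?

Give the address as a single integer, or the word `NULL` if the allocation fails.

Answer: 11

Derivation:
Op 1: a = malloc(2) -> a = 0; heap: [0-1 ALLOC][2-23 FREE]
Op 2: b = malloc(6) -> b = 2; heap: [0-1 ALLOC][2-7 ALLOC][8-23 FREE]
Op 3: free(a) -> (freed a); heap: [0-1 FREE][2-7 ALLOC][8-23 FREE]
Op 4: c = malloc(3) -> c = 8; heap: [0-1 FREE][2-7 ALLOC][8-10 ALLOC][11-23 FREE]
Op 5: d = malloc(1) -> d = 0; heap: [0-0 ALLOC][1-1 FREE][2-7 ALLOC][8-10 ALLOC][11-23 FREE]
malloc(12): first-fit scan over [0-0 ALLOC][1-1 FREE][2-7 ALLOC][8-10 ALLOC][11-23 FREE] -> 11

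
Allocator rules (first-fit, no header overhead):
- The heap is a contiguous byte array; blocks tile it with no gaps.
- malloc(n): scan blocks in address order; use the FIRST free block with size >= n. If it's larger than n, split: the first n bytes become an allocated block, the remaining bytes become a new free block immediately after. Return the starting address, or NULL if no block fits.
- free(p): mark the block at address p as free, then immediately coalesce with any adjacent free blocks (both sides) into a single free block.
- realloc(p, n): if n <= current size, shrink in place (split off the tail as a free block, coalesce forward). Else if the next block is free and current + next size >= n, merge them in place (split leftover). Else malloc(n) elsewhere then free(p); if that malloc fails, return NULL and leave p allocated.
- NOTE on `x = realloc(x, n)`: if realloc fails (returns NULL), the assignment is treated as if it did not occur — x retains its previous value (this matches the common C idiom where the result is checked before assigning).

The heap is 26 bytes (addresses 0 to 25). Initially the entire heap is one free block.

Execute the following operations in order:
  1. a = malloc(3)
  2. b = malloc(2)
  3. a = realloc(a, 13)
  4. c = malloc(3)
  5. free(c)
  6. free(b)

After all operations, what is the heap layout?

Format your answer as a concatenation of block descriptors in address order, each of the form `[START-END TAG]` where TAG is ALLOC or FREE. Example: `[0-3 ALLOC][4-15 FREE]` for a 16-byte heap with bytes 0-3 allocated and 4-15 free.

Op 1: a = malloc(3) -> a = 0; heap: [0-2 ALLOC][3-25 FREE]
Op 2: b = malloc(2) -> b = 3; heap: [0-2 ALLOC][3-4 ALLOC][5-25 FREE]
Op 3: a = realloc(a, 13) -> a = 5; heap: [0-2 FREE][3-4 ALLOC][5-17 ALLOC][18-25 FREE]
Op 4: c = malloc(3) -> c = 0; heap: [0-2 ALLOC][3-4 ALLOC][5-17 ALLOC][18-25 FREE]
Op 5: free(c) -> (freed c); heap: [0-2 FREE][3-4 ALLOC][5-17 ALLOC][18-25 FREE]
Op 6: free(b) -> (freed b); heap: [0-4 FREE][5-17 ALLOC][18-25 FREE]

Answer: [0-4 FREE][5-17 ALLOC][18-25 FREE]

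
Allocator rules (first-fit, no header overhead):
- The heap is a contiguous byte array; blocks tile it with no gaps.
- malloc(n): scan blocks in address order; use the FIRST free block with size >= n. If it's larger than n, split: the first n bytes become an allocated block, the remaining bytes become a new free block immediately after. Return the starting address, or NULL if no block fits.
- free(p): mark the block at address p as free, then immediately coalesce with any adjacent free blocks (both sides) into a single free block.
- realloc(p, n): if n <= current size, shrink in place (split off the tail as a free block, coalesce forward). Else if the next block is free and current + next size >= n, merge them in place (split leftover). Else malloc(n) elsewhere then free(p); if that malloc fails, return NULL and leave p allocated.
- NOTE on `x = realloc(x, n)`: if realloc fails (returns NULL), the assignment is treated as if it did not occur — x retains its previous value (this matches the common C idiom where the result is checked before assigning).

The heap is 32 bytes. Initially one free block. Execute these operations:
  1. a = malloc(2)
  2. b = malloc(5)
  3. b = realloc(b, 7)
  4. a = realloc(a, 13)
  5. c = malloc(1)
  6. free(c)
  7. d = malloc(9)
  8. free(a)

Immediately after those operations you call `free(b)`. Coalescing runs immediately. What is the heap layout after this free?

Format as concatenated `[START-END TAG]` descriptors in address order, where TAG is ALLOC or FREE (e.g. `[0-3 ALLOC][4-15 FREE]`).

Answer: [0-21 FREE][22-30 ALLOC][31-31 FREE]

Derivation:
Op 1: a = malloc(2) -> a = 0; heap: [0-1 ALLOC][2-31 FREE]
Op 2: b = malloc(5) -> b = 2; heap: [0-1 ALLOC][2-6 ALLOC][7-31 FREE]
Op 3: b = realloc(b, 7) -> b = 2; heap: [0-1 ALLOC][2-8 ALLOC][9-31 FREE]
Op 4: a = realloc(a, 13) -> a = 9; heap: [0-1 FREE][2-8 ALLOC][9-21 ALLOC][22-31 FREE]
Op 5: c = malloc(1) -> c = 0; heap: [0-0 ALLOC][1-1 FREE][2-8 ALLOC][9-21 ALLOC][22-31 FREE]
Op 6: free(c) -> (freed c); heap: [0-1 FREE][2-8 ALLOC][9-21 ALLOC][22-31 FREE]
Op 7: d = malloc(9) -> d = 22; heap: [0-1 FREE][2-8 ALLOC][9-21 ALLOC][22-30 ALLOC][31-31 FREE]
Op 8: free(a) -> (freed a); heap: [0-1 FREE][2-8 ALLOC][9-21 FREE][22-30 ALLOC][31-31 FREE]
free(b): b = 2 -> block [2-8 ALLOC]; mark free, coalesce with adjacent free neighbors -> [0-21 FREE][22-30 ALLOC][31-31 FREE]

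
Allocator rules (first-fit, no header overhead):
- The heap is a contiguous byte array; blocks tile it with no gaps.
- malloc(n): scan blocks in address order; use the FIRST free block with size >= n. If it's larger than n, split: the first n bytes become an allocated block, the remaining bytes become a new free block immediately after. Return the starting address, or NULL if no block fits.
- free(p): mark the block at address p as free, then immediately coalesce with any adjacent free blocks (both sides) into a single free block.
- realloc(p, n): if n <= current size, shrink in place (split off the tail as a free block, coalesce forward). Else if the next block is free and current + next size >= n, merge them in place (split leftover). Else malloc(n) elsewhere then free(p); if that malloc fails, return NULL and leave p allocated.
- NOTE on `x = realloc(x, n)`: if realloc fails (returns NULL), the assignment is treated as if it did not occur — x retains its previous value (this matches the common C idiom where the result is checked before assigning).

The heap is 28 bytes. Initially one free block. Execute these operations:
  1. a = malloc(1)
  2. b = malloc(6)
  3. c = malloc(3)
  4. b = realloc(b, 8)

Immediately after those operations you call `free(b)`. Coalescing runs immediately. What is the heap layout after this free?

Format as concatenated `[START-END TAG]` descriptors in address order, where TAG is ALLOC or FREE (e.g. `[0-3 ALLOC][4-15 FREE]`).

Answer: [0-0 ALLOC][1-6 FREE][7-9 ALLOC][10-27 FREE]

Derivation:
Op 1: a = malloc(1) -> a = 0; heap: [0-0 ALLOC][1-27 FREE]
Op 2: b = malloc(6) -> b = 1; heap: [0-0 ALLOC][1-6 ALLOC][7-27 FREE]
Op 3: c = malloc(3) -> c = 7; heap: [0-0 ALLOC][1-6 ALLOC][7-9 ALLOC][10-27 FREE]
Op 4: b = realloc(b, 8) -> b = 10; heap: [0-0 ALLOC][1-6 FREE][7-9 ALLOC][10-17 ALLOC][18-27 FREE]
free(b): b = 10 -> block [10-17 ALLOC]; mark free, coalesce with adjacent free neighbors -> [0-0 ALLOC][1-6 FREE][7-9 ALLOC][10-27 FREE]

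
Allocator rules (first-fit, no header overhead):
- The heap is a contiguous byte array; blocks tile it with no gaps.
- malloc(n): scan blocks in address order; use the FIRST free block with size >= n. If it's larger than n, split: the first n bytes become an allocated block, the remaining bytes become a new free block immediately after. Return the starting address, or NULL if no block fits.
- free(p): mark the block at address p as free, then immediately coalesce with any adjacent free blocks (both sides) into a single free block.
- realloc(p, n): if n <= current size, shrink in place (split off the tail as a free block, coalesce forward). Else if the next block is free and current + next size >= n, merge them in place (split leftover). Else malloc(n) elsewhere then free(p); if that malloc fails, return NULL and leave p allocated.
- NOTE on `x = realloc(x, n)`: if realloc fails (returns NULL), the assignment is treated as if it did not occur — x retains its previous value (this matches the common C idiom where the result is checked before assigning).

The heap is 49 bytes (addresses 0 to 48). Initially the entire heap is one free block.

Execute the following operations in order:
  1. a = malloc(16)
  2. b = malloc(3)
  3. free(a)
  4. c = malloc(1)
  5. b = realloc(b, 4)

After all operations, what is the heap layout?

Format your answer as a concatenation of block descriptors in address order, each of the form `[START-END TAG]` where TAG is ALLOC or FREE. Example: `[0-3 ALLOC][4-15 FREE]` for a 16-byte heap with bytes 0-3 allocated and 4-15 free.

Answer: [0-0 ALLOC][1-15 FREE][16-19 ALLOC][20-48 FREE]

Derivation:
Op 1: a = malloc(16) -> a = 0; heap: [0-15 ALLOC][16-48 FREE]
Op 2: b = malloc(3) -> b = 16; heap: [0-15 ALLOC][16-18 ALLOC][19-48 FREE]
Op 3: free(a) -> (freed a); heap: [0-15 FREE][16-18 ALLOC][19-48 FREE]
Op 4: c = malloc(1) -> c = 0; heap: [0-0 ALLOC][1-15 FREE][16-18 ALLOC][19-48 FREE]
Op 5: b = realloc(b, 4) -> b = 16; heap: [0-0 ALLOC][1-15 FREE][16-19 ALLOC][20-48 FREE]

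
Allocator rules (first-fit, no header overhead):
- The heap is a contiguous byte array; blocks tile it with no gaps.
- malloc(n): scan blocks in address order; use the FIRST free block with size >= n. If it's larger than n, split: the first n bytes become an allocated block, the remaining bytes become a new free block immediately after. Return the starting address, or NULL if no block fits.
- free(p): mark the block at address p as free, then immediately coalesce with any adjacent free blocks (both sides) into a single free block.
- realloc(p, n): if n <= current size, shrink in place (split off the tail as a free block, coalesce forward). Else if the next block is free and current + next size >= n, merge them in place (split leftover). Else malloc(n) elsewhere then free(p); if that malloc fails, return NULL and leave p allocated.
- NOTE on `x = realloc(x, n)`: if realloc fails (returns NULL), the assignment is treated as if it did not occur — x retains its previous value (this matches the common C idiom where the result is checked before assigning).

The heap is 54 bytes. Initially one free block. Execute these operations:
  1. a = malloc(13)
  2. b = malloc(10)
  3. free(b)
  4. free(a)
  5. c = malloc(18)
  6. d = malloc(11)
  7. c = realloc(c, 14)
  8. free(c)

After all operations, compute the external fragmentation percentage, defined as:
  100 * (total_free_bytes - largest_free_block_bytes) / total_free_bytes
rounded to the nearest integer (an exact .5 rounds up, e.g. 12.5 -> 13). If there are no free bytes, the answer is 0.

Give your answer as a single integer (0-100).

Op 1: a = malloc(13) -> a = 0; heap: [0-12 ALLOC][13-53 FREE]
Op 2: b = malloc(10) -> b = 13; heap: [0-12 ALLOC][13-22 ALLOC][23-53 FREE]
Op 3: free(b) -> (freed b); heap: [0-12 ALLOC][13-53 FREE]
Op 4: free(a) -> (freed a); heap: [0-53 FREE]
Op 5: c = malloc(18) -> c = 0; heap: [0-17 ALLOC][18-53 FREE]
Op 6: d = malloc(11) -> d = 18; heap: [0-17 ALLOC][18-28 ALLOC][29-53 FREE]
Op 7: c = realloc(c, 14) -> c = 0; heap: [0-13 ALLOC][14-17 FREE][18-28 ALLOC][29-53 FREE]
Op 8: free(c) -> (freed c); heap: [0-17 FREE][18-28 ALLOC][29-53 FREE]
Free blocks: [18 25] total_free=43 largest=25 -> 100*(43-25)/43 = 1800/43 ≈ 41.860 -> rounds to 42

Answer: 42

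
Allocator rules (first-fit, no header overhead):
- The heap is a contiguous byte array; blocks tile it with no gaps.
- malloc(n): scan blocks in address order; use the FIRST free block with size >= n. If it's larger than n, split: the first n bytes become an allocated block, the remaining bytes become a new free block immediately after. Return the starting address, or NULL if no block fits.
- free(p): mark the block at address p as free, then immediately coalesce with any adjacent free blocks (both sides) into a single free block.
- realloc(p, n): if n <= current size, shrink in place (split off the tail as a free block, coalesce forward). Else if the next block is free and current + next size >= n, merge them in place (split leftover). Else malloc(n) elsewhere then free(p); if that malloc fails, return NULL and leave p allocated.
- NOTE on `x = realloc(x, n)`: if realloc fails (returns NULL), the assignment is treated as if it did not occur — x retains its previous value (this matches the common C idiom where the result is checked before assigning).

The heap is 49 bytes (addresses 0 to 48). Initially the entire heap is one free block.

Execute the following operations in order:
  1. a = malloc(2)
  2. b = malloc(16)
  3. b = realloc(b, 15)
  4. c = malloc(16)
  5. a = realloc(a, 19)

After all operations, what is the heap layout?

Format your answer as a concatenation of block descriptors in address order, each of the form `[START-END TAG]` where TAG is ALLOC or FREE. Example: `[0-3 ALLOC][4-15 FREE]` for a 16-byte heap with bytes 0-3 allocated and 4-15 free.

Op 1: a = malloc(2) -> a = 0; heap: [0-1 ALLOC][2-48 FREE]
Op 2: b = malloc(16) -> b = 2; heap: [0-1 ALLOC][2-17 ALLOC][18-48 FREE]
Op 3: b = realloc(b, 15) -> b = 2; heap: [0-1 ALLOC][2-16 ALLOC][17-48 FREE]
Op 4: c = malloc(16) -> c = 17; heap: [0-1 ALLOC][2-16 ALLOC][17-32 ALLOC][33-48 FREE]
Op 5: a = realloc(a, 19) -> NULL (a unchanged); heap: [0-1 ALLOC][2-16 ALLOC][17-32 ALLOC][33-48 FREE]

Answer: [0-1 ALLOC][2-16 ALLOC][17-32 ALLOC][33-48 FREE]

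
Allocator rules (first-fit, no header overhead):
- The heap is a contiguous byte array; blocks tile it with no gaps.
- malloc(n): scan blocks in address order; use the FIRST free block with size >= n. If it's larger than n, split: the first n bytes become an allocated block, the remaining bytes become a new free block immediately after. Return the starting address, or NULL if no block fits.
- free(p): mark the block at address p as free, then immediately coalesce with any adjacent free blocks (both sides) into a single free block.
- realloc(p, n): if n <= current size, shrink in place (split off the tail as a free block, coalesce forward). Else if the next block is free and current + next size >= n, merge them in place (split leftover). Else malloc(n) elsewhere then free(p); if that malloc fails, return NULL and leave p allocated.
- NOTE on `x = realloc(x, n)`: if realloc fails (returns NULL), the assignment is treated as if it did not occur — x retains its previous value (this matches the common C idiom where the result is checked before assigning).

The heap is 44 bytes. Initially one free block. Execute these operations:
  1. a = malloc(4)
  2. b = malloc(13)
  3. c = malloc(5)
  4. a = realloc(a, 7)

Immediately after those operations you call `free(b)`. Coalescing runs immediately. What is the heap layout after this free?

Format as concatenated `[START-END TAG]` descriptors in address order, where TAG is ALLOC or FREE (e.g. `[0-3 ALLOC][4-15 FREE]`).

Answer: [0-16 FREE][17-21 ALLOC][22-28 ALLOC][29-43 FREE]

Derivation:
Op 1: a = malloc(4) -> a = 0; heap: [0-3 ALLOC][4-43 FREE]
Op 2: b = malloc(13) -> b = 4; heap: [0-3 ALLOC][4-16 ALLOC][17-43 FREE]
Op 3: c = malloc(5) -> c = 17; heap: [0-3 ALLOC][4-16 ALLOC][17-21 ALLOC][22-43 FREE]
Op 4: a = realloc(a, 7) -> a = 22; heap: [0-3 FREE][4-16 ALLOC][17-21 ALLOC][22-28 ALLOC][29-43 FREE]
free(b): b = 4 -> block [4-16 ALLOC]; mark free, coalesce with adjacent free neighbors -> [0-16 FREE][17-21 ALLOC][22-28 ALLOC][29-43 FREE]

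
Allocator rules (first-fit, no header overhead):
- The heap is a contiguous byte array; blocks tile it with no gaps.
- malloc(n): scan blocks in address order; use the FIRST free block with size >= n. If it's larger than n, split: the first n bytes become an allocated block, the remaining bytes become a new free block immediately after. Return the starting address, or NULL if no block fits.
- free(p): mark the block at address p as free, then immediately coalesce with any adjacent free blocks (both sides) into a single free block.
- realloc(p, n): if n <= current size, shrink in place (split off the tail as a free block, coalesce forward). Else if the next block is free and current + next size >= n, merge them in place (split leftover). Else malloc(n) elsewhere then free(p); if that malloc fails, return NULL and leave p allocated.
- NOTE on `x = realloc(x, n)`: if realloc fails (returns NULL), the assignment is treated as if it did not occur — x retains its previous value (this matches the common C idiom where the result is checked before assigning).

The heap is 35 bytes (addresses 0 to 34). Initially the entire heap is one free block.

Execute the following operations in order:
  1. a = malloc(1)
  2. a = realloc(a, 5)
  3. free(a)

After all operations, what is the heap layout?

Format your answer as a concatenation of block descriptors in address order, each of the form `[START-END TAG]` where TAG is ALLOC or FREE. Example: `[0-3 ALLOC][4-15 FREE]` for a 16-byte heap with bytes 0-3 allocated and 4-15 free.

Answer: [0-34 FREE]

Derivation:
Op 1: a = malloc(1) -> a = 0; heap: [0-0 ALLOC][1-34 FREE]
Op 2: a = realloc(a, 5) -> a = 0; heap: [0-4 ALLOC][5-34 FREE]
Op 3: free(a) -> (freed a); heap: [0-34 FREE]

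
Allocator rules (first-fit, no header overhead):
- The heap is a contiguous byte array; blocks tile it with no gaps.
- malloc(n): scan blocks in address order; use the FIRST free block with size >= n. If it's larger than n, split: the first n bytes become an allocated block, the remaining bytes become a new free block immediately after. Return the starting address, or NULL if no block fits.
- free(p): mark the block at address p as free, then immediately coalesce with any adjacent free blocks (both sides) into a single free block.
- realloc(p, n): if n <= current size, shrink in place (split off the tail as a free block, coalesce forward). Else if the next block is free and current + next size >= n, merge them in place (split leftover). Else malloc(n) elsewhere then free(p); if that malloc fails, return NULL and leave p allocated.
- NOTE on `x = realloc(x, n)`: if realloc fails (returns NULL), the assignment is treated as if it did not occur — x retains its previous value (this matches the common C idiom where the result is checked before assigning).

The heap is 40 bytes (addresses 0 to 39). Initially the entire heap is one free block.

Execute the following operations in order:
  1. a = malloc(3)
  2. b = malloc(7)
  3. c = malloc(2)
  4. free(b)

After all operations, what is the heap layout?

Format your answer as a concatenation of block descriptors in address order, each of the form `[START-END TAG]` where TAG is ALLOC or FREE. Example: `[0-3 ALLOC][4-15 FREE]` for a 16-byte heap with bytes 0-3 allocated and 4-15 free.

Answer: [0-2 ALLOC][3-9 FREE][10-11 ALLOC][12-39 FREE]

Derivation:
Op 1: a = malloc(3) -> a = 0; heap: [0-2 ALLOC][3-39 FREE]
Op 2: b = malloc(7) -> b = 3; heap: [0-2 ALLOC][3-9 ALLOC][10-39 FREE]
Op 3: c = malloc(2) -> c = 10; heap: [0-2 ALLOC][3-9 ALLOC][10-11 ALLOC][12-39 FREE]
Op 4: free(b) -> (freed b); heap: [0-2 ALLOC][3-9 FREE][10-11 ALLOC][12-39 FREE]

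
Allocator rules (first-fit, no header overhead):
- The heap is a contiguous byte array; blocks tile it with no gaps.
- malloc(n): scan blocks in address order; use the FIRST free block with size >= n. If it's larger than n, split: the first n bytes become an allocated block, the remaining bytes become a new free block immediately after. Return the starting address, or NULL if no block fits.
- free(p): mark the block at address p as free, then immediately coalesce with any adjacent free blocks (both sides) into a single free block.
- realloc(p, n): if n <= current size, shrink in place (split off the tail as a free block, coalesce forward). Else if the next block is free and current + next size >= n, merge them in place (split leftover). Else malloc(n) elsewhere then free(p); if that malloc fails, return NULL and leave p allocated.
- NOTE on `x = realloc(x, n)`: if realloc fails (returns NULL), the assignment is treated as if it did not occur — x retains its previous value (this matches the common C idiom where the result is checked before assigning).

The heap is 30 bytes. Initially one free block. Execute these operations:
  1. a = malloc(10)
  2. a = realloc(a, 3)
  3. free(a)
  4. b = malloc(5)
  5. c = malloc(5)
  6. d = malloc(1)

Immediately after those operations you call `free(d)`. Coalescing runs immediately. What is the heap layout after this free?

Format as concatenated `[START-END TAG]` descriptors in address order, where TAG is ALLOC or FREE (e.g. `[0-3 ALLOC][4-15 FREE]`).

Op 1: a = malloc(10) -> a = 0; heap: [0-9 ALLOC][10-29 FREE]
Op 2: a = realloc(a, 3) -> a = 0; heap: [0-2 ALLOC][3-29 FREE]
Op 3: free(a) -> (freed a); heap: [0-29 FREE]
Op 4: b = malloc(5) -> b = 0; heap: [0-4 ALLOC][5-29 FREE]
Op 5: c = malloc(5) -> c = 5; heap: [0-4 ALLOC][5-9 ALLOC][10-29 FREE]
Op 6: d = malloc(1) -> d = 10; heap: [0-4 ALLOC][5-9 ALLOC][10-10 ALLOC][11-29 FREE]
free(d): d = 10 -> block [10-10 ALLOC]; mark free, coalesce with adjacent free neighbors -> [0-4 ALLOC][5-9 ALLOC][10-29 FREE]

Answer: [0-4 ALLOC][5-9 ALLOC][10-29 FREE]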